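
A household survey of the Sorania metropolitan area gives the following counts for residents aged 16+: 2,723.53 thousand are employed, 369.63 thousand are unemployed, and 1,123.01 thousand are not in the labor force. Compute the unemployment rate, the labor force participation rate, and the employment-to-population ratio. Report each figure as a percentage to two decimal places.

Unemployment rate ≈ 11.95%; labor force participation rate ≈ 73.36%; employment-population ratio ≈ 64.60%.

Labor force = employed + unemployed = 2,723.53 + 369.63 = 3,093.16 thousand.
Working-age population = 3,093.16 + 1,123.01 = 4,216.17 thousand.
Unemployment rate = 369.63 / 3,093.16 = 11.95%.
Labor force participation rate = 3,093.16 / 4,216.17 = 73.36%.
Employment-population ratio = 2,723.53 / 4,216.17 = 64.60%.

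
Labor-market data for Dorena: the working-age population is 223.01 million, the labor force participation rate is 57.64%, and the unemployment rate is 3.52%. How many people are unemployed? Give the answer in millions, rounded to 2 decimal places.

Labor force = 0.5764 × 223.01 = 128.54 million.
Unemployed = 0.0352 × 128.54 ≈ 4.52 million.

About 4.52 million are unemployed.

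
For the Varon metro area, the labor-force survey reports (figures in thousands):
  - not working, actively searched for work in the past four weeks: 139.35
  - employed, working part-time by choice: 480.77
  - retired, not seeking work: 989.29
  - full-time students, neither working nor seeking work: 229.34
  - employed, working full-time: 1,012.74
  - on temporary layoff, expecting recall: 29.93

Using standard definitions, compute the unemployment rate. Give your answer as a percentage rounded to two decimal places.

Employed = 480.77 + 1,012.74 = 1,493.51 thousand.
Unemployed = 139.35 + 29.93 = 169.28 thousand (jobless and actively searching, or on temporary layoff).
Labor force = 1,493.51 + 169.28 = 1,662.79 thousand.
Unemployment rate = 169.28 / 1,662.79 = 10.18%.

Unemployment rate ≈ 10.18%.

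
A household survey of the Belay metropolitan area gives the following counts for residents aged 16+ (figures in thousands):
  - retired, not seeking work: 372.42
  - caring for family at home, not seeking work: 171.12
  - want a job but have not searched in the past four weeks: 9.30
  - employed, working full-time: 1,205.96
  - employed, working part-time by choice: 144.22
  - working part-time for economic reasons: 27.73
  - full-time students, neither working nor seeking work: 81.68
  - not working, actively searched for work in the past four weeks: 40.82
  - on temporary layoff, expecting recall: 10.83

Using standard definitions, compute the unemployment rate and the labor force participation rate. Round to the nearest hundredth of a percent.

Unemployment rate ≈ 3.61%; labor force participation rate ≈ 69.26%.

Employed = 1,205.96 + 144.22 + 27.73 = 1,377.91 thousand (anyone who worked, including part-time for economic reasons, counts as employed).
Unemployed = 40.82 + 10.83 = 51.65 thousand (jobless and actively searching, or on temporary layoff).
Labor force = 1,377.91 + 51.65 = 1,429.56 thousand.
Not in labor force = 372.42 + 171.12 + 9.30 + 81.68 = 634.52 thousand (those not working and not actively searching are outside the labor force — including those who want a job but have given up searching).
Civilian working-age population = 1,429.56 + 634.52 = 2,064.08 thousand.
Unemployment rate = 51.65 / 1,429.56 = 3.61%.
Labor force participation rate = 1,429.56 / 2,064.08 = 69.26%.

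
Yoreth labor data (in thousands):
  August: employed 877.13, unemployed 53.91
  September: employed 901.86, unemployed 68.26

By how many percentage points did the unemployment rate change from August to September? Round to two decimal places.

The unemployment rate changed by +1.25 percentage points.

August: labor force = 877.13 + 53.91 = 931.04; u = 53.91/931.04 = 5.79%.
September: labor force = 901.86 + 68.26 = 970.12; u = 68.26/970.12 = 7.04%.
Change = 7.04% − 5.79% = +1.25 pp.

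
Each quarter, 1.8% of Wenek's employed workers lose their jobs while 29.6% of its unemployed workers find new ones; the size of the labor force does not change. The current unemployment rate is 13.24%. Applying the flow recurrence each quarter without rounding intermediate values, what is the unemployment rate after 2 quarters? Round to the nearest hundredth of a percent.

With a fixed labor force, u_{t+1} = u_t + s·(1−u_t) − f·u_t = u_t·(1−s−f) + s.
Here 1−s−f = 0.686 and s = 0.018.
u_1 = 0.132400 × 0.686 + 0.018 = 0.108826.
u_2 = 0.108826 × 0.686 + 0.018 = 0.092655.

Unemployment rate after two quarters ≈ 9.27%.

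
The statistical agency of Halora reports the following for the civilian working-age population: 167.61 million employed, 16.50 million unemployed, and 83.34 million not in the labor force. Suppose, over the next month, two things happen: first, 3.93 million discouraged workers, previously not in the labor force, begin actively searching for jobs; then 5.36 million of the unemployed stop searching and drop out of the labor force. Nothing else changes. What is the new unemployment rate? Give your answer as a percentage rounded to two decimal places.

Initially, labor force = 167.61 + 16.50 = 184.11 million, so u = 16.50/184.11 = 8.96%.
After the first change, unemployed and labor force both rise by 3.93 → E = 167.61, U = 20.43, labor force = 188.04 million.
After the second change, unemployed and labor force both fall by 5.36 → E = 167.61, U = 15.07, labor force = 182.68 million.
New unemployment rate = 15.07 / 182.68 = 8.25%.

New unemployment rate ≈ 8.25%.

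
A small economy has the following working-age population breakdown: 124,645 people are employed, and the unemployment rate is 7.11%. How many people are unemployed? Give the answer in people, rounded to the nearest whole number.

About 9,541 are unemployed.

Let U be the number unemployed. The labor force is E + U, and U/(E+U) = 0.0711.
So U = 0.0711 × 124,645 / (1 − 0.0711) = 8862.26 / 0.9289 ≈ 9,541.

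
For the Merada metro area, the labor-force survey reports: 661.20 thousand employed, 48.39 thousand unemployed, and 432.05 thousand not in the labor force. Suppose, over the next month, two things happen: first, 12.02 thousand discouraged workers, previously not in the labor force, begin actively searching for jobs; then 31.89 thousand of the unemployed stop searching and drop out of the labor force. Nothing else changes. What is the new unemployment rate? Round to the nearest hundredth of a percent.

Initially, labor force = 661.20 + 48.39 = 709.59 thousand, so u = 48.39/709.59 = 6.82%.
After the first change, unemployed and labor force both rise by 12.02 → E = 661.20, U = 60.41, labor force = 721.61 thousand.
After the second change, unemployed and labor force both fall by 31.89 → E = 661.20, U = 28.52, labor force = 689.72 thousand.
New unemployment rate = 28.52 / 689.72 = 4.14%.

New unemployment rate ≈ 4.14%.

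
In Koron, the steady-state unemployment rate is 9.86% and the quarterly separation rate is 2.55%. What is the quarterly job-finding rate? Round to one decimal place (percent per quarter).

Job-finding rate ≈ 23.3% per quarter.

From u* = s/(s+f): f = s·(1−u)/u.
f = 2.55 × (1 − 0.0986) / 0.0986 = 2.2986 / 0.0986 ≈ 23.3% per quarter.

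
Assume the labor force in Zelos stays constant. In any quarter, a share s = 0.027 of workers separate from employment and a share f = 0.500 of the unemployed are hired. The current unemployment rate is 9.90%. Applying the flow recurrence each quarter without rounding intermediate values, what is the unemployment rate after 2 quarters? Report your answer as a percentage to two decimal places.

Unemployment rate after two quarters ≈ 6.19%.

With a fixed labor force, u_{t+1} = u_t + s·(1−u_t) − f·u_t = u_t·(1−s−f) + s.
Here 1−s−f = 0.473 and s = 0.027.
u_1 = 0.099000 × 0.473 + 0.027 = 0.073827.
u_2 = 0.073827 × 0.473 + 0.027 = 0.061920.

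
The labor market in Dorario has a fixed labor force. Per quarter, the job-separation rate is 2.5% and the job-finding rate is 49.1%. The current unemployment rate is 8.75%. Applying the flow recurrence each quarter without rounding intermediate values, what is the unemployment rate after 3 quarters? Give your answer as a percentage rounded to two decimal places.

With a fixed labor force, u_{t+1} = u_t + s·(1−u_t) − f·u_t = u_t·(1−s−f) + s.
Here 1−s−f = 0.484 and s = 0.025.
u_1 = 0.087500 × 0.484 + 0.025 = 0.067350.
u_2 = 0.067350 × 0.484 + 0.025 = 0.057597.
u_3 = 0.057597 × 0.484 + 0.025 = 0.052877.

Unemployment rate after three quarters ≈ 5.29%.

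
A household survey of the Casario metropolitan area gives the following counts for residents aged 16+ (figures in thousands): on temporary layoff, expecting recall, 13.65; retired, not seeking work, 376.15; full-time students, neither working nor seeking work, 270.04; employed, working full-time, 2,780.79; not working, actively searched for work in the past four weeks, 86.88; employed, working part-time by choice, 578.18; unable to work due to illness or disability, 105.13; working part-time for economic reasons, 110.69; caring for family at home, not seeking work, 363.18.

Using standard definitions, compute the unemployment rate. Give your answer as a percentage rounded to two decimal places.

Unemployment rate ≈ 2.82%.

Employed = 2,780.79 + 578.18 + 110.69 = 3,469.66 thousand (anyone who worked, including part-time for economic reasons, counts as employed).
Unemployed = 13.65 + 86.88 = 100.53 thousand (jobless and actively searching, or on temporary layoff).
Labor force = 3,469.66 + 100.53 = 3,570.19 thousand.
Unemployment rate = 100.53 / 3,570.19 = 2.82%.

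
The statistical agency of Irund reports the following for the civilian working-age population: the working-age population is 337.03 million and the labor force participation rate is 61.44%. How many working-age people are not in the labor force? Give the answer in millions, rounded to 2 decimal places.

Share not in the labor force = 1 − 0.6144 = 0.3856.
Not in labor force = 0.3856 × 337.03 ≈ 129.96 million.

About 129.96 million are not in the labor force.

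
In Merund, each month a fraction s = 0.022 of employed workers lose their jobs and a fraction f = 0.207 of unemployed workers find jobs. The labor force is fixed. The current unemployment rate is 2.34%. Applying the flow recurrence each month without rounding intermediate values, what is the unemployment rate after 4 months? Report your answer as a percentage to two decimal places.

With a fixed labor force, u_{t+1} = u_t + s·(1−u_t) − f·u_t = u_t·(1−s−f) + s.
Here 1−s−f = 0.771 and s = 0.022.
u_1 = 0.023400 × 0.771 + 0.022 = 0.040041.
u_2 = 0.040041 × 0.771 + 0.022 = 0.052872.
u_3 = 0.052872 × 0.771 + 0.022 = 0.062764.
u_4 = 0.062764 × 0.771 + 0.022 = 0.070391.

Unemployment rate after four months ≈ 7.04%.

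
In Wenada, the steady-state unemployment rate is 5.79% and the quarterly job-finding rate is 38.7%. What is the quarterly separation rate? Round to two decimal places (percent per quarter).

From u* = s/(s+f): s = u·f/(1−u).
s = 0.0579 × 38.7 / (1 − 0.0579) = 2.2407 / 0.9421 ≈ 2.38% per quarter.

Separation rate ≈ 2.38% per quarter.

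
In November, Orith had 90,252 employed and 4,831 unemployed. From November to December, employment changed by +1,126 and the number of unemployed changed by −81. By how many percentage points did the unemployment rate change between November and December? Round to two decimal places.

November: labor force = 90,252 + 4,831 = 95,083; u = 4,831/95,083 = 5.08%.
December: labor force = 91,378 + 4,750 = 96,128; u = 4,750/96,128 = 4.94%.
Change = 4.94% − 5.08% = −0.14 pp.

The unemployment rate changed by −0.14 percentage points.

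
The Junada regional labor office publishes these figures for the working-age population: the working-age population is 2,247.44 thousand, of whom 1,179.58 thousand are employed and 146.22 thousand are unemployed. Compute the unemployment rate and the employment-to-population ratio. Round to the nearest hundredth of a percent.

Unemployment rate ≈ 11.03%; employment-population ratio ≈ 52.49%.

Labor force = employed + unemployed = 1,179.58 + 146.22 = 1,325.80 thousand.
Unemployment rate = 146.22 / 1,325.80 = 11.03%.
Employment-population ratio = 1,179.58 / 2,247.44 = 52.49%.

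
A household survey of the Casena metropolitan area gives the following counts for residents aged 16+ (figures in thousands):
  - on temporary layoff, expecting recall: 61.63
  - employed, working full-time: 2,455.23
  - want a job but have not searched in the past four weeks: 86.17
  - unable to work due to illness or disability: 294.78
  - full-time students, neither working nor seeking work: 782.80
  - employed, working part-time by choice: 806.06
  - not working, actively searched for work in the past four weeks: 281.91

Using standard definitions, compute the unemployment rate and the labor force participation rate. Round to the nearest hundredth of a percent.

Unemployment rate ≈ 9.53%; labor force participation rate ≈ 75.60%.

Employed = 2,455.23 + 806.06 = 3,261.29 thousand.
Unemployed = 61.63 + 281.91 = 343.54 thousand (jobless and actively searching, or on temporary layoff).
Labor force = 3,261.29 + 343.54 = 3,604.83 thousand.
Not in labor force = 86.17 + 294.78 + 782.80 = 1,163.75 thousand (those not working and not actively searching are outside the labor force — including those who want a job but have given up searching).
Civilian working-age population = 3,604.83 + 1,163.75 = 4,768.58 thousand.
Unemployment rate = 343.54 / 3,604.83 = 9.53%.
Labor force participation rate = 3,604.83 / 4,768.58 = 75.60%.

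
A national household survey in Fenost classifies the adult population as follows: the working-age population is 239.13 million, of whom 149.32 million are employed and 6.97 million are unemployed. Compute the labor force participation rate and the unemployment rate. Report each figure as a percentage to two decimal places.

Labor force participation rate ≈ 65.36%; unemployment rate ≈ 4.46%.

Labor force = employed + unemployed = 149.32 + 6.97 = 156.29 million.
Unemployment rate = 6.97 / 156.29 = 4.46%.
Labor force participation rate = 156.29 / 239.13 = 65.36%.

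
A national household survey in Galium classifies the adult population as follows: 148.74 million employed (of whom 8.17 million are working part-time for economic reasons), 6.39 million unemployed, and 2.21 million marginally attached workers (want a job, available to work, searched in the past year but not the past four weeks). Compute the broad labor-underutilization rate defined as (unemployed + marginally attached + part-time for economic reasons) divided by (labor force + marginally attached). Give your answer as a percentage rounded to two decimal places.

Labor force = 148.74 + 6.39 = 155.13 million.
Numerator = 6.39 + 2.21 + 8.17 = 16.77 million.
Denominator = 155.13 + 2.21 = 157.34 million.
Broad rate = 16.77 / 157.34 = 10.66%.

Broad underutilization rate ≈ 10.66%.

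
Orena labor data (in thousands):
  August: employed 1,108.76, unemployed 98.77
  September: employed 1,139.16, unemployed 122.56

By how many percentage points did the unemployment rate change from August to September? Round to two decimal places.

The unemployment rate changed by +1.53 percentage points.

August: labor force = 1,108.76 + 98.77 = 1,207.53; u = 98.77/1,207.53 = 8.18%.
September: labor force = 1,139.16 + 122.56 = 1,261.72; u = 122.56/1,261.72 = 9.71%.
Change = 9.71% − 8.18% = +1.53 pp.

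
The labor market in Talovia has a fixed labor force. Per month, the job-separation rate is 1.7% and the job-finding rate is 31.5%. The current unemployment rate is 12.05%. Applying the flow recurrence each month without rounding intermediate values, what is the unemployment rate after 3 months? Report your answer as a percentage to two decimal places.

Unemployment rate after three months ≈ 7.19%.

With a fixed labor force, u_{t+1} = u_t + s·(1−u_t) − f·u_t = u_t·(1−s−f) + s.
Here 1−s−f = 0.668 and s = 0.017.
u_1 = 0.120500 × 0.668 + 0.017 = 0.097494.
u_2 = 0.097494 × 0.668 + 0.017 = 0.082126.
u_3 = 0.082126 × 0.668 + 0.017 = 0.071860.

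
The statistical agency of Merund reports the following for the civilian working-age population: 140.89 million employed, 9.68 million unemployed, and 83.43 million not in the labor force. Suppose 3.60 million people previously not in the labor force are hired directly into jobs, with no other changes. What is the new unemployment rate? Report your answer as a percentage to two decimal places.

New unemployment rate ≈ 6.28%.

Initially, labor force = 140.89 + 9.68 = 150.57 million, so u = 9.68/150.57 = 6.43%.
After the change, employed and labor force both rise by 3.60; unemployed unchanged → E = 144.49, U = 9.68, labor force = 154.17 million.
New unemployment rate = 9.68 / 154.17 = 6.28%.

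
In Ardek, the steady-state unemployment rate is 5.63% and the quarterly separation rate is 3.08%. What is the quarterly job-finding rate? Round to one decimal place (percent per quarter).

From u* = s/(s+f): f = s·(1−u)/u.
f = 3.08 × (1 − 0.0563) / 0.0563 = 2.9066 / 0.0563 ≈ 51.6% per quarter.

Job-finding rate ≈ 51.6% per quarter.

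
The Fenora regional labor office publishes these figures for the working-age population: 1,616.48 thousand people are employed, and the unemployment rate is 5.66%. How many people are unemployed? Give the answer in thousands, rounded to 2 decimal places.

Let U be the number unemployed. The labor force is E + U, and U/(E+U) = 0.0566.
So U = 0.0566 × 1,616.48 / (1 − 0.0566) = 91.4928 / 0.9434 ≈ 96.98 thousand.

About 96.98 thousand are unemployed.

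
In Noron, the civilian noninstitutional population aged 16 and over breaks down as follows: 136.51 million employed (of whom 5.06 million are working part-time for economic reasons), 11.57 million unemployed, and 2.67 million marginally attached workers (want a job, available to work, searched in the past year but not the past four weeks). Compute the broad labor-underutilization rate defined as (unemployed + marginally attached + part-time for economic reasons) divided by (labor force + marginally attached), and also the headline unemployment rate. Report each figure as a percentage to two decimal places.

Labor force = 136.51 + 11.57 = 148.08 million.
Numerator = 11.57 + 2.67 + 5.06 = 19.30 million.
Denominator = 148.08 + 2.67 = 150.75 million.
Broad rate = 19.30 / 150.75 = 12.80%.
Headline unemployment rate = 11.57 / 148.08 = 7.81%.

Broad underutilization rate ≈ 12.80%; headline unemployment rate ≈ 7.81%.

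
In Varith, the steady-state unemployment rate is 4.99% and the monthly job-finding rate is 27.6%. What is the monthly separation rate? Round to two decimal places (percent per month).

Separation rate ≈ 1.45% per month.

From u* = s/(s+f): s = u·f/(1−u).
s = 0.0499 × 27.6 / (1 − 0.0499) = 1.3772 / 0.9501 ≈ 1.45% per month.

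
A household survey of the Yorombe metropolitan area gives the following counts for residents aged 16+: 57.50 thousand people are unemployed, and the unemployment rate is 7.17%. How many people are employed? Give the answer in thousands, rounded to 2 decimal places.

About 744.45 thousand are employed.

Labor force = U / u = 57.50 / 0.0717 ≈ 801.95 thousand.
Employed = labor force − unemployed = 801.95 − 57.50 = 744.45 thousand.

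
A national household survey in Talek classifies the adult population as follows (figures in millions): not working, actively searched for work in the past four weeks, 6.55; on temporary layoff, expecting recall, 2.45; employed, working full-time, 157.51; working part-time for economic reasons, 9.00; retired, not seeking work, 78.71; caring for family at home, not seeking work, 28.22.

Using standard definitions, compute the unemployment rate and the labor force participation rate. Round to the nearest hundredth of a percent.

Employed = 157.51 + 9.00 = 166.51 million (anyone who worked, including part-time for economic reasons, counts as employed).
Unemployed = 6.55 + 2.45 = 9.00 million (jobless and actively searching, or on temporary layoff).
Labor force = 166.51 + 9.00 = 175.51 million.
Not in labor force = 78.71 + 28.22 = 106.93 million (those not working and not actively searching are outside the labor force).
Civilian working-age population = 175.51 + 106.93 = 282.44 million.
Unemployment rate = 9.00 / 175.51 = 5.13%.
Labor force participation rate = 175.51 / 282.44 = 62.14%.

Unemployment rate ≈ 5.13%; labor force participation rate ≈ 62.14%.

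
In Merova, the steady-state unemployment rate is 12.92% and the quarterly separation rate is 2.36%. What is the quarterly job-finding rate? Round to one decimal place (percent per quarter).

Job-finding rate ≈ 15.9% per quarter.

From u* = s/(s+f): f = s·(1−u)/u.
f = 2.36 × (1 − 0.1292) / 0.1292 = 2.0551 / 0.1292 ≈ 15.9% per quarter.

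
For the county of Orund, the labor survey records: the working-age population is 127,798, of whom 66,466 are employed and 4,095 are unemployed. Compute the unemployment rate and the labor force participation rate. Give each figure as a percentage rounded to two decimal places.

Unemployment rate ≈ 5.80%; labor force participation rate ≈ 55.21%.

Labor force = employed + unemployed = 66,466 + 4,095 = 70,561.
Unemployment rate = 4,095 / 70,561 = 5.80%.
Labor force participation rate = 70,561 / 127,798 = 55.21%.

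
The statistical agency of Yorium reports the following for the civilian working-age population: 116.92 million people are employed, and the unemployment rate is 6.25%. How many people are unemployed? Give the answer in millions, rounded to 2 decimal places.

Let U be the number unemployed. The labor force is E + U, and U/(E+U) = 0.0625.
So U = 0.0625 × 116.92 / (1 − 0.0625) = 7.3075 / 0.9375 ≈ 7.79 million.

About 7.79 million are unemployed.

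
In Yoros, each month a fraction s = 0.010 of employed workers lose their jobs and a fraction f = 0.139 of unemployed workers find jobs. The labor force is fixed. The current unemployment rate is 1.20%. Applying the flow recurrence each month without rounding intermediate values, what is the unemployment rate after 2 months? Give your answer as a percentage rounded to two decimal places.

With a fixed labor force, u_{t+1} = u_t + s·(1−u_t) − f·u_t = u_t·(1−s−f) + s.
Here 1−s−f = 0.851 and s = 0.010.
u_1 = 0.012000 × 0.851 + 0.010 = 0.020212.
u_2 = 0.020212 × 0.851 + 0.010 = 0.027200.

Unemployment rate after two months ≈ 2.72%.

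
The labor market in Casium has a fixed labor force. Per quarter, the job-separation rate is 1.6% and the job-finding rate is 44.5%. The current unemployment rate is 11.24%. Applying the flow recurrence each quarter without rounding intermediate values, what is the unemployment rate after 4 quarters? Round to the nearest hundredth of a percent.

Unemployment rate after four quarters ≈ 4.13%.

With a fixed labor force, u_{t+1} = u_t + s·(1−u_t) − f·u_t = u_t·(1−s−f) + s.
Here 1−s−f = 0.539 and s = 0.016.
u_1 = 0.112400 × 0.539 + 0.016 = 0.076584.
u_2 = 0.076584 × 0.539 + 0.016 = 0.057279.
u_3 = 0.057279 × 0.539 + 0.016 = 0.046873.
u_4 = 0.046873 × 0.539 + 0.016 = 0.041265.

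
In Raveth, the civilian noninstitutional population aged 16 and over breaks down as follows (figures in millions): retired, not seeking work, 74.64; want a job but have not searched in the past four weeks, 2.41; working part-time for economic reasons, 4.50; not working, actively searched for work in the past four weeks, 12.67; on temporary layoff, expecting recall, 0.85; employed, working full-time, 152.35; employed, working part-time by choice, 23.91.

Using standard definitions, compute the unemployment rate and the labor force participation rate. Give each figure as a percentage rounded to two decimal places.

Unemployment rate ≈ 6.96%; labor force participation rate ≈ 71.60%.

Employed = 4.50 + 152.35 + 23.91 = 180.76 million (anyone who worked, including part-time for economic reasons, counts as employed).
Unemployed = 12.67 + 0.85 = 13.52 million (jobless and actively searching, or on temporary layoff).
Labor force = 180.76 + 13.52 = 194.28 million.
Not in labor force = 74.64 + 2.41 = 77.05 million (those not working and not actively searching are outside the labor force — including those who want a job but have given up searching).
Civilian working-age population = 194.28 + 77.05 = 271.33 million.
Unemployment rate = 13.52 / 194.28 = 6.96%.
Labor force participation rate = 194.28 / 271.33 = 71.60%.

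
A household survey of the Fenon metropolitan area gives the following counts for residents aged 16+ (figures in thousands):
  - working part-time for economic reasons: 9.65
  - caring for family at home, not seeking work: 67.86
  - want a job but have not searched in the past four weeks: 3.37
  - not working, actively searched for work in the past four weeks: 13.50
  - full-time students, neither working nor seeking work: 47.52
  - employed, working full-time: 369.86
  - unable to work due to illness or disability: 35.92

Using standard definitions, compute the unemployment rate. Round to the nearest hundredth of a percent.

Unemployment rate ≈ 3.44%.

Employed = 9.65 + 369.86 = 379.51 thousand (anyone who worked, including part-time for economic reasons, counts as employed).
Unemployed = 13.50 thousand.
Labor force = 379.51 + 13.50 = 393.01 thousand.
Unemployment rate = 13.50 / 393.01 = 3.44%.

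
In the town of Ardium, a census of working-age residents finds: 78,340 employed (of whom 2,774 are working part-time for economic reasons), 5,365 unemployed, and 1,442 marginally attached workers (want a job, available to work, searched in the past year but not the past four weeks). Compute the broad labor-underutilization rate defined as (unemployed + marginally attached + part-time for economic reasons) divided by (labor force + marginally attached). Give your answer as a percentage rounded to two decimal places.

Broad underutilization rate ≈ 11.25%.

Labor force = 78,340 + 5,365 = 83,705.
Numerator = 5,365 + 1,442 + 2,774 = 9,581.
Denominator = 83,705 + 1,442 = 85,147.
Broad rate = 9,581 / 85,147 = 11.25%.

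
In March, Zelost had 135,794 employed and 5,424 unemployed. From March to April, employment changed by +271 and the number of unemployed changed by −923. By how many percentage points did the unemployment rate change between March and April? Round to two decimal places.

March: labor force = 135,794 + 5,424 = 141,218; u = 5,424/141,218 = 3.84%.
April: labor force = 136,065 + 4,501 = 140,566; u = 4,501/140,566 = 3.20%.
Change = 3.20% − 3.84% = −0.64 pp.

The unemployment rate changed by −0.64 percentage points.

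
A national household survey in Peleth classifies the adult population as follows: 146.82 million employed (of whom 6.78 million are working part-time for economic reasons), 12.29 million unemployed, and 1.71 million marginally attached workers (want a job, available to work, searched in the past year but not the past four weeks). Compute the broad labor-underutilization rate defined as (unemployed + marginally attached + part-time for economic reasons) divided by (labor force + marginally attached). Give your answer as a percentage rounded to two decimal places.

Broad underutilization rate ≈ 12.92%.

Labor force = 146.82 + 12.29 = 159.11 million.
Numerator = 12.29 + 1.71 + 6.78 = 20.78 million.
Denominator = 159.11 + 1.71 = 160.82 million.
Broad rate = 20.78 / 160.82 = 12.92%.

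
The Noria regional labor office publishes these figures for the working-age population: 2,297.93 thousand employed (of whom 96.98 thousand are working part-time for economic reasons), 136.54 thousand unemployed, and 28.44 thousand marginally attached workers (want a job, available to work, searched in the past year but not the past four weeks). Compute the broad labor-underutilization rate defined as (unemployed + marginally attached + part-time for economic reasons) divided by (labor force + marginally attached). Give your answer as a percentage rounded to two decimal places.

Labor force = 2,297.93 + 136.54 = 2,434.47 thousand.
Numerator = 136.54 + 28.44 + 96.98 = 261.96 thousand.
Denominator = 2,434.47 + 28.44 = 2,462.91 thousand.
Broad rate = 261.96 / 2,462.91 = 10.64%.

Broad underutilization rate ≈ 10.64%.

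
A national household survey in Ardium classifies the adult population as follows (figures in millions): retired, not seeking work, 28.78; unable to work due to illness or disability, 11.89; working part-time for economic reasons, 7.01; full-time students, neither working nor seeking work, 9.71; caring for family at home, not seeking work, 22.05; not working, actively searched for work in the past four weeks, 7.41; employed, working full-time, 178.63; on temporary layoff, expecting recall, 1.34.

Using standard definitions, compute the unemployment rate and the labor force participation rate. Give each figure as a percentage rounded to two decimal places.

Unemployment rate ≈ 4.50%; labor force participation rate ≈ 72.85%.

Employed = 7.01 + 178.63 = 185.64 million (anyone who worked, including part-time for economic reasons, counts as employed).
Unemployed = 7.41 + 1.34 = 8.75 million (jobless and actively searching, or on temporary layoff).
Labor force = 185.64 + 8.75 = 194.39 million.
Not in labor force = 28.78 + 11.89 + 9.71 + 22.05 = 72.43 million (those not working and not actively searching are outside the labor force).
Civilian working-age population = 194.39 + 72.43 = 266.82 million.
Unemployment rate = 8.75 / 194.39 = 4.50%.
Labor force participation rate = 194.39 / 266.82 = 72.85%.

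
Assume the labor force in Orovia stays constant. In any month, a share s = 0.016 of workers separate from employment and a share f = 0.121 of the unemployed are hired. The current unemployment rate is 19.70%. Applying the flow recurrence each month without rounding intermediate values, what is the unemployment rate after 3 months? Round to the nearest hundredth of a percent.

Unemployment rate after three months ≈ 16.83%.

With a fixed labor force, u_{t+1} = u_t + s·(1−u_t) − f·u_t = u_t·(1−s−f) + s.
Here 1−s−f = 0.863 and s = 0.016.
u_1 = 0.197000 × 0.863 + 0.016 = 0.186011.
u_2 = 0.186011 × 0.863 + 0.016 = 0.176527.
u_3 = 0.176527 × 0.863 + 0.016 = 0.168343.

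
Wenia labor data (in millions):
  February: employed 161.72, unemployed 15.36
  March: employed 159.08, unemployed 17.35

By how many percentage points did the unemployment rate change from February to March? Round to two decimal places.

February: labor force = 161.72 + 15.36 = 177.08; u = 15.36/177.08 = 8.67%.
March: labor force = 159.08 + 17.35 = 176.43; u = 17.35/176.43 = 9.83%.
Change = 9.83% − 8.67% = +1.16 pp.

The unemployment rate changed by +1.16 percentage points.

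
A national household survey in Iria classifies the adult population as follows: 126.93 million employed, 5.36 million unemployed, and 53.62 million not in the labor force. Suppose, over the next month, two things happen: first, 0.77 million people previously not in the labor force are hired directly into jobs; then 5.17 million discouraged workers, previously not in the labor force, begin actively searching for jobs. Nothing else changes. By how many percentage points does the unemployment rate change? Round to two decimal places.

Initially, labor force = 126.93 + 5.36 = 132.29 million, so u = 5.36/132.29 = 4.05%.
After the first change, employed and labor force both rise by 0.77; unemployed unchanged → E = 127.70, U = 5.36, labor force = 133.06 million.
After the second change, unemployed and labor force both rise by 5.17 → E = 127.70, U = 10.53, labor force = 138.23 million.
New unemployment rate = 10.53 / 138.23 = 7.62%.
Change = 7.62% − 4.05% = +3.57 percentage points.

The unemployment rate changes by +3.57 percentage points.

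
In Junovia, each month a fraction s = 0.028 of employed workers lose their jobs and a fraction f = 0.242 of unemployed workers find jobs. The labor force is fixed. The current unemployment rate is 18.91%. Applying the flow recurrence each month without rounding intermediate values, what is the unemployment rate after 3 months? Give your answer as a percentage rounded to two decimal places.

Unemployment rate after three months ≈ 13.69%.

With a fixed labor force, u_{t+1} = u_t + s·(1−u_t) − f·u_t = u_t·(1−s−f) + s.
Here 1−s−f = 0.730 and s = 0.028.
u_1 = 0.189100 × 0.730 + 0.028 = 0.166043.
u_2 = 0.166043 × 0.730 + 0.028 = 0.149211.
u_3 = 0.149211 × 0.730 + 0.028 = 0.136924.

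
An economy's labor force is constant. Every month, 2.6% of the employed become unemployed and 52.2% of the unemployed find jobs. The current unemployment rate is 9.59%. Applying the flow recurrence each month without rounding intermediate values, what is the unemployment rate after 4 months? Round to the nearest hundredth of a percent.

Unemployment rate after four months ≈ 4.95%.

With a fixed labor force, u_{t+1} = u_t + s·(1−u_t) − f·u_t = u_t·(1−s−f) + s.
Here 1−s−f = 0.452 and s = 0.026.
u_1 = 0.095900 × 0.452 + 0.026 = 0.069347.
u_2 = 0.069347 × 0.452 + 0.026 = 0.057345.
u_3 = 0.057345 × 0.452 + 0.026 = 0.051920.
u_4 = 0.051920 × 0.452 + 0.026 = 0.049468.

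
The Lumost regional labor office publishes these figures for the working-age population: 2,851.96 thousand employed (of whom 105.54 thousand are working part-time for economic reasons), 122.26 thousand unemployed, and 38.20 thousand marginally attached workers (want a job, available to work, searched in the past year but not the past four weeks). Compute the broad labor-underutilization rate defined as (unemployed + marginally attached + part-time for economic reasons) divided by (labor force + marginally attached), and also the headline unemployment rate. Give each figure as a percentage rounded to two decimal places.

Broad underutilization rate ≈ 8.83%; headline unemployment rate ≈ 4.11%.

Labor force = 2,851.96 + 122.26 = 2,974.22 thousand.
Numerator = 122.26 + 38.20 + 105.54 = 266.00 thousand.
Denominator = 2,974.22 + 38.20 = 3,012.42 thousand.
Broad rate = 266.00 / 3,012.42 = 8.83%.
Headline unemployment rate = 122.26 / 2,974.22 = 4.11%.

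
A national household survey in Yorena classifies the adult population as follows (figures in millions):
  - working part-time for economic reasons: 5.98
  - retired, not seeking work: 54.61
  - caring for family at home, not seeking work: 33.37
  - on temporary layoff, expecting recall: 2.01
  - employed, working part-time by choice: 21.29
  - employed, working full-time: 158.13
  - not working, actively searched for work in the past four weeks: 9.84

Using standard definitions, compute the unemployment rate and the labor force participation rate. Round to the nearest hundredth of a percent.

Unemployment rate ≈ 6.01%; labor force participation rate ≈ 69.15%.

Employed = 5.98 + 21.29 + 158.13 = 185.40 million (anyone who worked, including part-time for economic reasons, counts as employed).
Unemployed = 2.01 + 9.84 = 11.85 million (jobless and actively searching, or on temporary layoff).
Labor force = 185.40 + 11.85 = 197.25 million.
Not in labor force = 54.61 + 33.37 = 87.98 million (those not working and not actively searching are outside the labor force).
Civilian working-age population = 197.25 + 87.98 = 285.23 million.
Unemployment rate = 11.85 / 197.25 = 6.01%.
Labor force participation rate = 197.25 / 285.23 = 69.15%.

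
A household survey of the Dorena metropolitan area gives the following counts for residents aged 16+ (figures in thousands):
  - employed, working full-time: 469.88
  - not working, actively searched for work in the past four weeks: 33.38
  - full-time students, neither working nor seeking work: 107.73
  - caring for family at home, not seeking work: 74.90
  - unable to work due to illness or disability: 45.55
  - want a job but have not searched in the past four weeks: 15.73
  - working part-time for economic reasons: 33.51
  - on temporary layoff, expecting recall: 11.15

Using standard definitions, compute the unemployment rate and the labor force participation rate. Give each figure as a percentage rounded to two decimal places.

Employed = 469.88 + 33.51 = 503.39 thousand (anyone who worked, including part-time for economic reasons, counts as employed).
Unemployed = 33.38 + 11.15 = 44.53 thousand (jobless and actively searching, or on temporary layoff).
Labor force = 503.39 + 44.53 = 547.92 thousand.
Not in labor force = 107.73 + 74.90 + 45.55 + 15.73 = 243.91 thousand (those not working and not actively searching are outside the labor force — including those who want a job but have given up searching).
Civilian working-age population = 547.92 + 243.91 = 791.83 thousand.
Unemployment rate = 44.53 / 547.92 = 8.13%.
Labor force participation rate = 547.92 / 791.83 = 69.20%.

Unemployment rate ≈ 8.13%; labor force participation rate ≈ 69.20%.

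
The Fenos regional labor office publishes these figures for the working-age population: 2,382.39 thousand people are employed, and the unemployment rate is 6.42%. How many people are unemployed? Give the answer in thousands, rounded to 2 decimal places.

About 163.44 thousand are unemployed.

Let U be the number unemployed. The labor force is E + U, and U/(E+U) = 0.0642.
So U = 0.0642 × 2,382.39 / (1 − 0.0642) = 152.9494 / 0.9358 ≈ 163.44 thousand.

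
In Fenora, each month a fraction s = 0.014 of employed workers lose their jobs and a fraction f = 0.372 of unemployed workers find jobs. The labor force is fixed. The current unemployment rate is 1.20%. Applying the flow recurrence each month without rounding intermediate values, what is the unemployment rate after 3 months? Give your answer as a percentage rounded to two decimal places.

Unemployment rate after three months ≈ 3.07%.

With a fixed labor force, u_{t+1} = u_t + s·(1−u_t) − f·u_t = u_t·(1−s−f) + s.
Here 1−s−f = 0.614 and s = 0.014.
u_1 = 0.012000 × 0.614 + 0.014 = 0.021368.
u_2 = 0.021368 × 0.614 + 0.014 = 0.027120.
u_3 = 0.027120 × 0.614 + 0.014 = 0.030652.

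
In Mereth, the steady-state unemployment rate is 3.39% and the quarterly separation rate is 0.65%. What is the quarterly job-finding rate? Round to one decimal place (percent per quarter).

From u* = s/(s+f): f = s·(1−u)/u.
f = 0.65 × (1 − 0.0339) / 0.0339 = 0.6280 / 0.0339 ≈ 18.5% per quarter.

Job-finding rate ≈ 18.5% per quarter.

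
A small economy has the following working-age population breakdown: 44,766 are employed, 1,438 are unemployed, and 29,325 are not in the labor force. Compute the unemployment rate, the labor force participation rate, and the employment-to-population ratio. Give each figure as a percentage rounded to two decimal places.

Unemployment rate ≈ 3.11%; labor force participation rate ≈ 61.17%; employment-population ratio ≈ 59.27%.

Labor force = employed + unemployed = 44,766 + 1,438 = 46,204.
Working-age population = 46,204 + 29,325 = 75,529.
Unemployment rate = 1,438 / 46,204 = 3.11%.
Labor force participation rate = 46,204 / 75,529 = 61.17%.
Employment-population ratio = 44,766 / 75,529 = 59.27%.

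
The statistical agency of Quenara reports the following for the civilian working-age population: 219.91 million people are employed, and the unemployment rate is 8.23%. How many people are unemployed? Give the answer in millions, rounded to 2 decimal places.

Let U be the number unemployed. The labor force is E + U, and U/(E+U) = 0.0823.
So U = 0.0823 × 219.91 / (1 − 0.0823) = 18.0986 / 0.9177 ≈ 19.72 million.

About 19.72 million are unemployed.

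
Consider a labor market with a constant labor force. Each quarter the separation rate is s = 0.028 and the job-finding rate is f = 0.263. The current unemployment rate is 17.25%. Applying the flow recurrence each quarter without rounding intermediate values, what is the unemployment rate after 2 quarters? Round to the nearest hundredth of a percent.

Unemployment rate after two quarters ≈ 13.46%.

With a fixed labor force, u_{t+1} = u_t + s·(1−u_t) − f·u_t = u_t·(1−s−f) + s.
Here 1−s−f = 0.709 and s = 0.028.
u_1 = 0.172500 × 0.709 + 0.028 = 0.150302.
u_2 = 0.150302 × 0.709 + 0.028 = 0.134564.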